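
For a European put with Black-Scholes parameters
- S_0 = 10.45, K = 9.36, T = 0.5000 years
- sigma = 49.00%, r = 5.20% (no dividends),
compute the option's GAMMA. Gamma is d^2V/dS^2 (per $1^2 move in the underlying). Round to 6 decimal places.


Answer: Gamma = 0.093863

Derivation:
d1 = 0.5662098036; d2 = 0.2197274808
phi(d1) = 0.3398553123; exp(-qT) = 1.0000000000; exp(-rT) = 0.9743350896
Gamma = exp(-qT) * phi(d1) / (S * sigma * sqrt(T)) = 1.0000000000 * 0.3398553123 / (10.4500 * 0.4900 * 0.7071067812) = 0.093863


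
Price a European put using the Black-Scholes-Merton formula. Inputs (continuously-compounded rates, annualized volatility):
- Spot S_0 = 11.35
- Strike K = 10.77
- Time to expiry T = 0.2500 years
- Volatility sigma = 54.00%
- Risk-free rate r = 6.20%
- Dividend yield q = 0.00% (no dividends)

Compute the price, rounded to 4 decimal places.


d1 = (ln(S/K) + (r - q + 0.5*sigma^2) * T) / (sigma * sqrt(T)) = 0.38667871
d2 = d1 - sigma * sqrt(T) = 0.11667871
exp(-rT) = 0.98461951; exp(-qT) = 1.00000000
P = K * exp(-rT) * N(-d2) - S_0 * exp(-qT) * N(-d1)
N(-d1) = 0.34949704; N(-d2) = 0.45355733
P = 10.7700 * 0.98461951 * 0.45355733 - 11.3500 * 1.00000000 * 0.34949704 = 0.8429

Answer: Price = 0.8429


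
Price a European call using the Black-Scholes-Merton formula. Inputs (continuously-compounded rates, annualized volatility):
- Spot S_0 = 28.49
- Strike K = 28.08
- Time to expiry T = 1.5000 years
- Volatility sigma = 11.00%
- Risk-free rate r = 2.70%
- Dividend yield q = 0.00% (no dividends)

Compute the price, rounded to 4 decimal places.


Answer: Price = 2.3736

Derivation:
d1 = (ln(S/K) + (r - q + 0.5*sigma^2) * T) / (sigma * sqrt(T)) = 0.47557637
d2 = d1 - sigma * sqrt(T) = 0.34085444
exp(-rT) = 0.96030916; exp(-qT) = 1.00000000
C = S_0 * exp(-qT) * N(d1) - K * exp(-rT) * N(d2)
N(d1) = 0.68281189; N(d2) = 0.63339342
C = 28.4900 * 1.00000000 * 0.68281189 - 28.0800 * 0.96030916 * 0.63339342 = 2.3736


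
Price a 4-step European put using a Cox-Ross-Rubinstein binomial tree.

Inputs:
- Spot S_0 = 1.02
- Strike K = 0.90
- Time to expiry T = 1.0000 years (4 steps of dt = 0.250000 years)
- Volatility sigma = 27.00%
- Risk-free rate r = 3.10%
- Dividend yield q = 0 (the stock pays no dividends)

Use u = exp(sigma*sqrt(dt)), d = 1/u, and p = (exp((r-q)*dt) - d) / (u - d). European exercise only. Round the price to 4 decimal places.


Answer: Price = V(0,0) = 0.0493

Derivation:
dt = T/N = 0.250000
u = exp(sigma*sqrt(dt)) = 1.144537; d = 1/u = 0.873716
p = (exp((r-q)*dt) - d) / (u - d) = 0.495029
Discount per step: exp(-r*dt) = 0.992280
Stock lattice S(k, i) with i counting down-moves:
  k=0: S(0,0) = 1.0200
  k=1: S(1,0) = 1.1674; S(1,1) = 0.8912
  k=2: S(2,0) = 1.3362; S(2,1) = 1.0200; S(2,2) = 0.7786
  k=3: S(3,0) = 1.5293; S(3,1) = 1.1674; S(3,2) = 0.8912; S(3,3) = 0.6803
  k=4: S(4,0) = 1.7503; S(4,1) = 1.3362; S(4,2) = 1.0200; S(4,3) = 0.7786; S(4,4) = 0.5944
Terminal payoffs V(N, i) = max(K - S_T, 0):
  V(4,0) = 0.000000; V(4,1) = 0.000000; V(4,2) = 0.000000; V(4,3) = 0.121353; V(4,4) = 0.305597
Backward induction: V(k, i) = exp(-r*dt) * [p * V(k+1, i) + (1-p) * V(k+1, i+1)].
  V(3,0) = exp(-r*dt) * [p*0.000000 + (1-p)*0.000000] = 0.000000
  V(3,1) = exp(-r*dt) * [p*0.000000 + (1-p)*0.000000] = 0.000000
  V(3,2) = exp(-r*dt) * [p*0.000000 + (1-p)*0.121353] = 0.060807
  V(3,3) = exp(-r*dt) * [p*0.121353 + (1-p)*0.305597] = 0.212736
  V(2,0) = exp(-r*dt) * [p*0.000000 + (1-p)*0.000000] = 0.000000
  V(2,1) = exp(-r*dt) * [p*0.000000 + (1-p)*0.060807] = 0.030469
  V(2,2) = exp(-r*dt) * [p*0.060807 + (1-p)*0.212736] = 0.136465
  V(1,0) = exp(-r*dt) * [p*0.000000 + (1-p)*0.030469] = 0.015267
  V(1,1) = exp(-r*dt) * [p*0.030469 + (1-p)*0.136465] = 0.083345
  V(0,0) = exp(-r*dt) * [p*0.015267 + (1-p)*0.083345] = 0.049261


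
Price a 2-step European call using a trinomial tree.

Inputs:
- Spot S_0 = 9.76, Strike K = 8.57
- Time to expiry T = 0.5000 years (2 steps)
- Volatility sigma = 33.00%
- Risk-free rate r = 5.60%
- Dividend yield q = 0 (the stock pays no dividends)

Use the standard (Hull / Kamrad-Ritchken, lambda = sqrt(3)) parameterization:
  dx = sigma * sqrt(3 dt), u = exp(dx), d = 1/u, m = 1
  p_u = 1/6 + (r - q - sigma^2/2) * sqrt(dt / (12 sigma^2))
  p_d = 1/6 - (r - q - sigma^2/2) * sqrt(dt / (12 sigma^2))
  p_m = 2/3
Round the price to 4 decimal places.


dt = T/N = 0.250000; dx = sigma*sqrt(3*dt) = 0.285788
u = exp(dx) = 1.330811; d = 1/u = 0.751422
p_u = 0.167345, p_m = 0.666667, p_d = 0.165989
Discount per step: exp(-r*dt) = 0.986098
Stock lattice S(k, j) with j the centered position index:
  k=0: S(0,+0) = 9.7600
  k=1: S(1,-1) = 7.3339; S(1,+0) = 9.7600; S(1,+1) = 12.9887
  k=2: S(2,-2) = 5.5108; S(2,-1) = 7.3339; S(2,+0) = 9.7600; S(2,+1) = 12.9887; S(2,+2) = 17.2855
Terminal payoffs V(N, j) = max(S_T - K, 0):
  V(2,-2) = 0.000000; V(2,-1) = 0.000000; V(2,+0) = 1.190000; V(2,+1) = 4.418713; V(2,+2) = 8.715520
Backward induction: V(k, j) = exp(-r*dt) * [p_u * V(k+1, j+1) + p_m * V(k+1, j) + p_d * V(k+1, j-1)]
  V(1,-1) = exp(-r*dt) * [p_u*1.190000 + p_m*0.000000 + p_d*0.000000] = 0.196372
  V(1,+0) = exp(-r*dt) * [p_u*4.418713 + p_m*1.190000 + p_d*0.000000] = 1.511472
  V(1,+1) = exp(-r*dt) * [p_u*8.715520 + p_m*4.418713 + p_d*1.190000] = 4.537854
  V(0,+0) = exp(-r*dt) * [p_u*4.537854 + p_m*1.511472 + p_d*0.196372] = 1.774610

Answer: Price = V(0,0) = 1.7746


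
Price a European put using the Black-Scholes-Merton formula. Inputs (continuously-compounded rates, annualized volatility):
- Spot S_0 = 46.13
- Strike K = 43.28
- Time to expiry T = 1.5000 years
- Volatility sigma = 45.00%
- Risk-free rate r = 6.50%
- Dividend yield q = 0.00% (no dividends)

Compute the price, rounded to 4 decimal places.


Answer: Price = 6.2177

Derivation:
d1 = (ln(S/K) + (r - q + 0.5*sigma^2) * T) / (sigma * sqrt(T)) = 0.56818702
d2 = d1 - sigma * sqrt(T) = 0.01705183
exp(-rT) = 0.90710234; exp(-qT) = 1.00000000
P = K * exp(-rT) * N(-d2) - S_0 * exp(-qT) * N(-d1)
N(-d1) = 0.28495399; N(-d2) = 0.49319763
P = 43.2800 * 0.90710234 * 0.49319763 - 46.1300 * 1.00000000 * 0.28495399 = 6.2177


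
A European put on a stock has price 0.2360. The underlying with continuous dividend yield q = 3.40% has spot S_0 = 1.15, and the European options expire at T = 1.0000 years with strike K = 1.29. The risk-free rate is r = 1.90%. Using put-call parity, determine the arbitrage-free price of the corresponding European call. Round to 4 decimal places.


Put-call parity: C - P = S_0 * exp(-qT) - K * exp(-rT).
S_0 * exp(-qT) = 1.1500 * 0.96657150 = 1.11155723
K * exp(-rT) = 1.2900 * 0.98117936 = 1.26572138
C = P + S*exp(-qT) - K*exp(-rT)
C = 0.2360 + 1.11155723 - 1.26572138 = 0.0818

Answer: Call price = 0.0818


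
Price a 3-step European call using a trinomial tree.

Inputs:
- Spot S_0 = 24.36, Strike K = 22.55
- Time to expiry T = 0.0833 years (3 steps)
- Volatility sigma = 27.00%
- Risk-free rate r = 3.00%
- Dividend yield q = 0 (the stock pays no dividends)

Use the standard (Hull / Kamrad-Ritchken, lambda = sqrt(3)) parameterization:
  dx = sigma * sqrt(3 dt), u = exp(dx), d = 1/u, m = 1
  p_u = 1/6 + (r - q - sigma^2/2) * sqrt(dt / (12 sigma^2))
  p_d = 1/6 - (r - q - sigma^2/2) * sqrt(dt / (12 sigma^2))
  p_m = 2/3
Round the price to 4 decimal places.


Answer: Price = V(0,0) = 1.9814

Derivation:
dt = T/N = 0.027767; dx = sigma*sqrt(3*dt) = 0.077927
u = exp(dx) = 1.081043; d = 1/u = 0.925032
p_u = 0.165518, p_m = 0.666667, p_d = 0.167816
Discount per step: exp(-r*dt) = 0.999167
Stock lattice S(k, j) with j the centered position index:
  k=0: S(0,+0) = 24.3600
  k=1: S(1,-1) = 22.5338; S(1,+0) = 24.3600; S(1,+1) = 26.3342
  k=2: S(2,-2) = 20.8445; S(2,-1) = 22.5338; S(2,+0) = 24.3600; S(2,+1) = 26.3342; S(2,+2) = 28.4684
  k=3: S(3,-3) = 19.2818; S(3,-2) = 20.8445; S(3,-1) = 22.5338; S(3,+0) = 24.3600; S(3,+1) = 26.3342; S(3,+2) = 28.4684; S(3,+3) = 30.7756
Terminal payoffs V(N, j) = max(S_T - K, 0):
  V(3,-3) = 0.000000; V(3,-2) = 0.000000; V(3,-1) = 0.000000; V(3,+0) = 1.810000; V(3,+1) = 3.784217; V(3,+2) = 5.918432; V(3,+3) = 8.225611
Backward induction: V(k, j) = exp(-r*dt) * [p_u * V(k+1, j+1) + p_m * V(k+1, j) + p_d * V(k+1, j-1)]
  V(2,-2) = exp(-r*dt) * [p_u*0.000000 + p_m*0.000000 + p_d*0.000000] = 0.000000
  V(2,-1) = exp(-r*dt) * [p_u*1.810000 + p_m*0.000000 + p_d*0.000000] = 0.299337
  V(2,+0) = exp(-r*dt) * [p_u*3.784217 + p_m*1.810000 + p_d*0.000000] = 1.831495
  V(2,+1) = exp(-r*dt) * [p_u*5.918432 + p_m*3.784217 + p_d*1.810000] = 3.802993
  V(2,+2) = exp(-r*dt) * [p_u*8.225611 + p_m*5.918432 + p_d*3.784217] = 5.937208
  V(1,-1) = exp(-r*dt) * [p_u*1.831495 + p_m*0.299337 + p_d*0.000000] = 0.502284
  V(1,+0) = exp(-r*dt) * [p_u*3.802993 + p_m*1.831495 + p_d*0.299337] = 1.899110
  V(1,+1) = exp(-r*dt) * [p_u*5.937208 + p_m*3.802993 + p_d*1.831495] = 3.822210
  V(0,+0) = exp(-r*dt) * [p_u*3.822210 + p_m*1.899110 + p_d*0.502284] = 1.981356


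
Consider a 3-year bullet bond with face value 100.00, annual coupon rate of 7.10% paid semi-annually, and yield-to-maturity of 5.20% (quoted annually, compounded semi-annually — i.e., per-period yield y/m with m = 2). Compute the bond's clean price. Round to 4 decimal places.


Coupon per period c = face * coupon_rate / m = 3.550000
Periods per year m = 2; per-period yield y/m = 0.026000
Number of cashflows N = 6
Cashflows (t years, CF_t, discount factor 1/(1+y/m)^(m*t), PV):
  t = 0.5000: CF_t = 3.550000, DF = 0.974659, PV = 3.460039
  t = 1.0000: CF_t = 3.550000, DF = 0.949960, PV = 3.372358
  t = 1.5000: CF_t = 3.550000, DF = 0.925887, PV = 3.286898
  t = 2.0000: CF_t = 3.550000, DF = 0.902424, PV = 3.203605
  t = 2.5000: CF_t = 3.550000, DF = 0.879555, PV = 3.122422
  t = 3.0000: CF_t = 103.550000, DF = 0.857266, PV = 88.769943
Price P = sum_t PV_t = 105.215264

Answer: Price = 105.2153


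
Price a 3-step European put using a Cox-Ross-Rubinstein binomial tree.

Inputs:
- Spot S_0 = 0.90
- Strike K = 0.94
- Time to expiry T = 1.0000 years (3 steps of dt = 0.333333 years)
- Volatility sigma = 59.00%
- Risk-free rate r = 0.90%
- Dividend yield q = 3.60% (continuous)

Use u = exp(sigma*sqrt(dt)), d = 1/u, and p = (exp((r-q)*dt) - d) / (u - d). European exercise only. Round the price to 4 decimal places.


Answer: Price = V(0,0) = 0.2581

Derivation:
dt = T/N = 0.333333
u = exp(sigma*sqrt(dt)) = 1.405842; d = 1/u = 0.711317
p = (exp((r-q)*dt) - d) / (u - d) = 0.402754
Discount per step: exp(-r*dt) = 0.997004
Stock lattice S(k, i) with i counting down-moves:
  k=0: S(0,0) = 0.9000
  k=1: S(1,0) = 1.2653; S(1,1) = 0.6402
  k=2: S(2,0) = 1.7788; S(2,1) = 0.9000; S(2,2) = 0.4554
  k=3: S(3,0) = 2.5006; S(3,1) = 1.2653; S(3,2) = 0.6402; S(3,3) = 0.3239
Terminal payoffs V(N, i) = max(K - S_T, 0):
  V(3,0) = 0.000000; V(3,1) = 0.000000; V(3,2) = 0.299814; V(3,3) = 0.616084
Backward induction: V(k, i) = exp(-r*dt) * [p * V(k+1, i) + (1-p) * V(k+1, i+1)].
  V(2,0) = exp(-r*dt) * [p*0.000000 + (1-p)*0.000000] = 0.000000
  V(2,1) = exp(-r*dt) * [p*0.000000 + (1-p)*0.299814] = 0.178526
  V(2,2) = exp(-r*dt) * [p*0.299814 + (1-p)*0.616084] = 0.487241
  V(1,0) = exp(-r*dt) * [p*0.000000 + (1-p)*0.178526] = 0.106305
  V(1,1) = exp(-r*dt) * [p*0.178526 + (1-p)*0.487241] = 0.361818
  V(0,0) = exp(-r*dt) * [p*0.106305 + (1-p)*0.361818] = 0.258133


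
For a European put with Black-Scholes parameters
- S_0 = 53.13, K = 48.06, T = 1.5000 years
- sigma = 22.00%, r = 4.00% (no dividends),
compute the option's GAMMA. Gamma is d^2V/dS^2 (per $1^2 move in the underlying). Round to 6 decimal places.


d1 = 0.7296195267; d2 = 0.4601756550
phi(d1) = 0.3057122863; exp(-qT) = 1.0000000000; exp(-rT) = 0.9417645336
Gamma = exp(-qT) * phi(d1) / (S * sigma * sqrt(T)) = 1.0000000000 * 0.3057122863 / (53.1300 * 0.2200 * 1.2247448714) = 0.021355

Answer: Gamma = 0.021355


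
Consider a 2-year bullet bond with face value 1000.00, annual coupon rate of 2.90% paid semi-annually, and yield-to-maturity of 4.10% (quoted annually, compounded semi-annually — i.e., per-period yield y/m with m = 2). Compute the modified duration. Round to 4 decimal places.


Coupon per period c = face * coupon_rate / m = 14.500000
Periods per year m = 2; per-period yield y/m = 0.020500
Number of cashflows N = 4
Cashflows (t years, CF_t, discount factor 1/(1+y/m)^(m*t), PV):
  t = 0.5000: CF_t = 14.500000, DF = 0.979912, PV = 14.208721
  t = 1.0000: CF_t = 14.500000, DF = 0.960227, PV = 13.923294
  t = 1.5000: CF_t = 14.500000, DF = 0.940938, PV = 13.643600
  t = 2.0000: CF_t = 1014.500000, DF = 0.922036, PV = 935.405707
Price P = sum_t PV_t = 977.181322
First compute Macaulay numerator sum_t t * PV_t:
  t * PV_t at t = 0.5000: 7.104361
  t * PV_t at t = 1.0000: 13.923294
  t * PV_t at t = 1.5000: 20.465400
  t * PV_t at t = 2.0000: 1870.811414
Macaulay duration D = 1912.304468 / 977.181322 = 1.956960
Modified duration = D / (1 + y/m) = 1.956960 / (1 + 0.020500) = 1.917648

Answer: Modified duration = 1.9176


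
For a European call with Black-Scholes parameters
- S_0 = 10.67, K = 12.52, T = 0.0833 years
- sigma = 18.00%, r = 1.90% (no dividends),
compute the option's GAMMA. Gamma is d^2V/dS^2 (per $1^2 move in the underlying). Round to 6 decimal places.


d1 = -3.0212843819; d2 = -3.0732355128
phi(d1) = 0.0041567648; exp(-qT) = 1.0000000000; exp(-rT) = 0.9984185518
Gamma = exp(-qT) * phi(d1) / (S * sigma * sqrt(T)) = 1.0000000000 * 0.0041567648 / (10.6700 * 0.1800 * 0.2886173938) = 0.007499

Answer: Gamma = 0.007499


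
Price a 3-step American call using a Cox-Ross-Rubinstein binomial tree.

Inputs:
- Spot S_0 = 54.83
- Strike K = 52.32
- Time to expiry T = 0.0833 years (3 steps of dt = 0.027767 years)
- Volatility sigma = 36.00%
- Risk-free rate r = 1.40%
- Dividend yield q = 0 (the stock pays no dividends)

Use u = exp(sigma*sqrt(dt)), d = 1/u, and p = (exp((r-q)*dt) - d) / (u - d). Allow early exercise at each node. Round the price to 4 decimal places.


dt = T/N = 0.027767
u = exp(sigma*sqrt(dt)) = 1.061824; d = 1/u = 0.941776
p = (exp((r-q)*dt) - d) / (u - d) = 0.488246
Discount per step: exp(-r*dt) = 0.999611
Stock lattice S(k, i) with i counting down-moves:
  k=0: S(0,0) = 54.8300
  k=1: S(1,0) = 58.2198; S(1,1) = 51.6376
  k=2: S(2,0) = 61.8192; S(2,1) = 54.8300; S(2,2) = 48.6310
  k=3: S(3,0) = 65.6411; S(3,1) = 58.2198; S(3,2) = 51.6376; S(3,3) = 45.7995
Terminal payoffs V(N, i) = max(S_T - K, 0):
  V(3,0) = 13.321065; V(3,1) = 5.899799; V(3,2) = 0.000000; V(3,3) = 0.000000
Backward induction: V(k, i) = exp(-r*dt) * [p * V(k+1, i) + (1-p) * V(k+1, i+1)]; then take max(V_cont, immediate exercise) for American.
  V(2,0) = exp(-r*dt) * [p*13.321065 + (1-p)*5.899799] = 9.519503; exercise = 9.499169; V(2,0) = max -> 9.519503
  V(2,1) = exp(-r*dt) * [p*5.899799 + (1-p)*0.000000] = 2.879435; exercise = 2.510000; V(2,1) = max -> 2.879435
  V(2,2) = exp(-r*dt) * [p*0.000000 + (1-p)*0.000000] = 0.000000; exercise = 0.000000; V(2,2) = max -> 0.000000
  V(1,0) = exp(-r*dt) * [p*9.519503 + (1-p)*2.879435] = 6.119045; exercise = 5.899799; V(1,0) = max -> 6.119045
  V(1,1) = exp(-r*dt) * [p*2.879435 + (1-p)*0.000000] = 1.405327; exercise = 0.000000; V(1,1) = max -> 1.405327
  V(0,0) = exp(-r*dt) * [p*6.119045 + (1-p)*1.405327] = 3.705341; exercise = 2.510000; V(0,0) = max -> 3.705341

Answer: Price = V(0,0) = 3.7053


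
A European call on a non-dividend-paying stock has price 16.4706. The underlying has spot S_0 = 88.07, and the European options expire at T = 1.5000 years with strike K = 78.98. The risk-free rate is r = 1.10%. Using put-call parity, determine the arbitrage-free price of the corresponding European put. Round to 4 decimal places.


Answer: Put price = 6.0881

Derivation:
Put-call parity: C - P = S_0 * exp(-qT) - K * exp(-rT).
S_0 * exp(-qT) = 88.0700 * 1.00000000 = 88.07000000
K * exp(-rT) = 78.9800 * 0.98363538 = 77.68752226
P = C - S*exp(-qT) + K*exp(-rT)
P = 16.4706 - 88.07000000 + 77.68752226 = 6.0881


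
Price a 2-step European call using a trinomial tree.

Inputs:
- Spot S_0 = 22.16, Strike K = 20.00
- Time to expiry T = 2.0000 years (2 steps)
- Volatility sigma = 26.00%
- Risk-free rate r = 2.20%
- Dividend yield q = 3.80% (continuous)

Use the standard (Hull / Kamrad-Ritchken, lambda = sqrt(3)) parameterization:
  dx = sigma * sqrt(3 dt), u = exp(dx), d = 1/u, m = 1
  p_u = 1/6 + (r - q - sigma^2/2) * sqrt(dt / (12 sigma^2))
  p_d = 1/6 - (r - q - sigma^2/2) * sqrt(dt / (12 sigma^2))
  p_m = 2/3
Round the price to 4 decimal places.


Answer: Price = V(0,0) = 3.5291

Derivation:
dt = T/N = 1.000000; dx = sigma*sqrt(3*dt) = 0.450333
u = exp(dx) = 1.568835; d = 1/u = 0.637416
p_u = 0.111374, p_m = 0.666667, p_d = 0.221959
Discount per step: exp(-r*dt) = 0.978240
Stock lattice S(k, j) with j the centered position index:
  k=0: S(0,+0) = 22.1600
  k=1: S(1,-1) = 14.1251; S(1,+0) = 22.1600; S(1,+1) = 34.7654
  k=2: S(2,-2) = 9.0036; S(2,-1) = 14.1251; S(2,+0) = 22.1600; S(2,+1) = 34.7654; S(2,+2) = 54.5411
Terminal payoffs V(N, j) = max(S_T - K, 0):
  V(2,-2) = 0.000000; V(2,-1) = 0.000000; V(2,+0) = 2.160000; V(2,+1) = 14.765380; V(2,+2) = 34.541140
Backward induction: V(k, j) = exp(-r*dt) * [p_u * V(k+1, j+1) + p_m * V(k+1, j) + p_d * V(k+1, j-1)]
  V(1,-1) = exp(-r*dt) * [p_u*2.160000 + p_m*0.000000 + p_d*0.000000] = 0.235334
  V(1,+0) = exp(-r*dt) * [p_u*14.765380 + p_m*2.160000 + p_d*0.000000] = 3.017366
  V(1,+1) = exp(-r*dt) * [p_u*34.541140 + p_m*14.765380 + p_d*2.160000] = 13.861677
  V(0,+0) = exp(-r*dt) * [p_u*13.861677 + p_m*3.017366 + p_d*0.235334] = 3.529144


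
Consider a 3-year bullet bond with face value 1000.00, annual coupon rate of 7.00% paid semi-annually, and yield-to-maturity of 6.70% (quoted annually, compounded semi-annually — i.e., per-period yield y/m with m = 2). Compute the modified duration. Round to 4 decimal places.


Coupon per period c = face * coupon_rate / m = 35.000000
Periods per year m = 2; per-period yield y/m = 0.033500
Number of cashflows N = 6
Cashflows (t years, CF_t, discount factor 1/(1+y/m)^(m*t), PV):
  t = 0.5000: CF_t = 35.000000, DF = 0.967586, PV = 33.865506
  t = 1.0000: CF_t = 35.000000, DF = 0.936222, PV = 32.767785
  t = 1.5000: CF_t = 35.000000, DF = 0.905876, PV = 31.705646
  t = 2.0000: CF_t = 35.000000, DF = 0.876512, PV = 30.677935
  t = 2.5000: CF_t = 35.000000, DF = 0.848101, PV = 29.683536
  t = 3.0000: CF_t = 1035.000000, DF = 0.820611, PV = 849.331955
Price P = sum_t PV_t = 1008.032362
First compute Macaulay numerator sum_t t * PV_t:
  t * PV_t at t = 0.5000: 16.932753
  t * PV_t at t = 1.0000: 32.767785
  t * PV_t at t = 1.5000: 47.558468
  t * PV_t at t = 2.0000: 61.355870
  t * PV_t at t = 2.5000: 74.208841
  t * PV_t at t = 3.0000: 2547.995864
Macaulay duration D = 2780.819581 / 1008.032362 = 2.758661
Modified duration = D / (1 + y/m) = 2.758661 / (1 + 0.033500) = 2.669241

Answer: Modified duration = 2.6692


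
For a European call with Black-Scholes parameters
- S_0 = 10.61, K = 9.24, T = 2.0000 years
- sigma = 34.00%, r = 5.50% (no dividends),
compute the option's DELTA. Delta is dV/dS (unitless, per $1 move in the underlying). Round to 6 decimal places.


Answer: Delta = 0.775391

Derivation:
d1 = 0.7567187801; d2 = 0.2758861689
phi(d1) = 0.2996170292; exp(-qT) = 1.0000000000; exp(-rT) = 0.8958341353
N(d1) = 0.7753908195
Delta = exp(-qT) * N(d1) = 1.0000000000 * 0.7753908195 = 0.775391


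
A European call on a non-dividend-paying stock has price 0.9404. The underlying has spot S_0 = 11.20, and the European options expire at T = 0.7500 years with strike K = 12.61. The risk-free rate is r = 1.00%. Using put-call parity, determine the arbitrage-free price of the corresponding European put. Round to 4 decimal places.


Answer: Put price = 2.2562

Derivation:
Put-call parity: C - P = S_0 * exp(-qT) - K * exp(-rT).
S_0 * exp(-qT) = 11.2000 * 1.00000000 = 11.20000000
K * exp(-rT) = 12.6100 * 0.99252805 = 12.51577877
P = C - S*exp(-qT) + K*exp(-rT)
P = 0.9404 - 11.20000000 + 12.51577877 = 2.2562


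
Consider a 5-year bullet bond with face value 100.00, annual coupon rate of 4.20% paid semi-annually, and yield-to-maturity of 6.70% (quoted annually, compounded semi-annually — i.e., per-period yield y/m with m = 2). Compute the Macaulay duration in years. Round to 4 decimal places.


Coupon per period c = face * coupon_rate / m = 2.100000
Periods per year m = 2; per-period yield y/m = 0.033500
Number of cashflows N = 10
Cashflows (t years, CF_t, discount factor 1/(1+y/m)^(m*t), PV):
  t = 0.5000: CF_t = 2.100000, DF = 0.967586, PV = 2.031930
  t = 1.0000: CF_t = 2.100000, DF = 0.936222, PV = 1.966067
  t = 1.5000: CF_t = 2.100000, DF = 0.905876, PV = 1.902339
  t = 2.0000: CF_t = 2.100000, DF = 0.876512, PV = 1.840676
  t = 2.5000: CF_t = 2.100000, DF = 0.848101, PV = 1.781012
  t = 3.0000: CF_t = 2.100000, DF = 0.820611, PV = 1.723282
  t = 3.5000: CF_t = 2.100000, DF = 0.794011, PV = 1.667424
  t = 4.0000: CF_t = 2.100000, DF = 0.768274, PV = 1.613375
  t = 4.5000: CF_t = 2.100000, DF = 0.743371, PV = 1.561079
  t = 5.0000: CF_t = 102.100000, DF = 0.719275, PV = 73.438015
Price P = sum_t PV_t = 89.525200
Macaulay numerator sum_t t * PV_t:
  t * PV_t at t = 0.5000: 1.015965
  t * PV_t at t = 1.0000: 1.966067
  t * PV_t at t = 1.5000: 2.853508
  t * PV_t at t = 2.0000: 3.681352
  t * PV_t at t = 2.5000: 4.452530
  t * PV_t at t = 3.0000: 5.169847
  t * PV_t at t = 3.5000: 5.835982
  t * PV_t at t = 4.0000: 6.453502
  t * PV_t at t = 4.5000: 7.024857
  t * PV_t at t = 5.0000: 367.190077
Macaulay duration D = (sum_t t * PV_t) / P = 405.643688 / 89.525200 = 4.531056

Answer: Macaulay duration = 4.5311 years


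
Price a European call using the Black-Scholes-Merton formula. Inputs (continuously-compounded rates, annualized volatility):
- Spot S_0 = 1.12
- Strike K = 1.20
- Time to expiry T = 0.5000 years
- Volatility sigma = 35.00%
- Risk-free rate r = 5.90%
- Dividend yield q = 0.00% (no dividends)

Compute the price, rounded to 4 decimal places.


d1 = (ln(S/K) + (r - q + 0.5*sigma^2) * T) / (sigma * sqrt(T)) = -0.03583161
d2 = d1 - sigma * sqrt(T) = -0.28331899
exp(-rT) = 0.97093088; exp(-qT) = 1.00000000
C = S_0 * exp(-qT) * N(d1) - K * exp(-rT) * N(d2)
N(d1) = 0.48570831; N(d2) = 0.38846616
C = 1.1200 * 1.00000000 * 0.48570831 - 1.2000 * 0.97093088 * 0.38846616 = 0.0914

Answer: Price = 0.0914


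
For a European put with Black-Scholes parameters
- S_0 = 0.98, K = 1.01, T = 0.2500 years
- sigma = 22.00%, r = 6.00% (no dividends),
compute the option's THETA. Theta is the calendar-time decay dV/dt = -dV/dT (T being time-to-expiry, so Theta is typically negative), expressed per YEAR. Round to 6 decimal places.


d1 = -0.0827548925; d2 = -0.1927548925
phi(d1) = 0.3975785639; exp(-qT) = 1.0000000000; exp(-rT) = 0.9851119396
Theta = -S*exp(-qT)*phi(d1)*sigma/(2*sqrt(T)) + r*K*exp(-rT)*N(-d2) - q*S*exp(-qT)*N(-d1)
N(-d1) = 0.5329767817; N(-d2) = 0.5764245342; sqrt(T) = 0.5000000000
Term 1 = -0.9800 * 1.0000000000 * 0.3975785639 * 0.2200 / (2 * 0.5000000000) = -0.0857179384
Term 2 = 0.0600 * 1.0100 * 0.9851119396 * 0.5764245342 = 0.0344112671
Term 3 = 0 (no dividend yield, q = 0)
Theta = -0.0857179384 + (0.0344112671) + (0.0000000000) = -0.051307

Answer: Theta = -0.051307


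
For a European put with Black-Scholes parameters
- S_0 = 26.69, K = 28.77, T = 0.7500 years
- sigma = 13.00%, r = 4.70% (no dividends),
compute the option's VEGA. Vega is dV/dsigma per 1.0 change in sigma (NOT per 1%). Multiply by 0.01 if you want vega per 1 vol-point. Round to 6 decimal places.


Answer: Vega = 8.822926

Derivation:
d1 = -0.2971729680; d2 = -0.4097562705
phi(d1) = 0.3817098860; exp(-qT) = 1.0000000000; exp(-rT) = 0.9653640451
Vega = S * exp(-qT) * phi(d1) * sqrt(T) = 26.6900 * 1.0000000000 * 0.3817098860 * 0.8660254038 = 8.822926


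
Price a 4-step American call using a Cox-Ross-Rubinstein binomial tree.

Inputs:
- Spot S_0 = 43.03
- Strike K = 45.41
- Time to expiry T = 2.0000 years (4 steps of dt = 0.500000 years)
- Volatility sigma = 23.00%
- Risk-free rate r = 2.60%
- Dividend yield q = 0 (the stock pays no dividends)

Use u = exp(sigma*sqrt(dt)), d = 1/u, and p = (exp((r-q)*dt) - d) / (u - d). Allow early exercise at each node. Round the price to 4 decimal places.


dt = T/N = 0.500000
u = exp(sigma*sqrt(dt)) = 1.176607; d = 1/u = 0.849902
p = (exp((r-q)*dt) - d) / (u - d) = 0.499482
Discount per step: exp(-r*dt) = 0.987084
Stock lattice S(k, i) with i counting down-moves:
  k=0: S(0,0) = 43.0300
  k=1: S(1,0) = 50.6294; S(1,1) = 36.5713
  k=2: S(2,0) = 59.5709; S(2,1) = 43.0300; S(2,2) = 31.0820
  k=3: S(3,0) = 70.0915; S(3,1) = 50.6294; S(3,2) = 36.5713; S(3,3) = 26.4166
  k=4: S(4,0) = 82.4701; S(4,1) = 59.5709; S(4,2) = 43.0300; S(4,3) = 31.0820; S(4,4) = 22.4515
Terminal payoffs V(N, i) = max(S_T - K, 0):
  V(4,0) = 37.060099; V(4,1) = 14.160868; V(4,2) = 0.000000; V(4,3) = 0.000000; V(4,4) = 0.000000
Backward induction: V(k, i) = exp(-r*dt) * [p * V(k+1, i) + (1-p) * V(k+1, i+1)]; then take max(V_cont, immediate exercise) for American.
  V(3,0) = exp(-r*dt) * [p*37.060099 + (1-p)*14.160868] = 25.267988; exercise = 24.681479; V(3,0) = max -> 25.267988
  V(3,1) = exp(-r*dt) * [p*14.160868 + (1-p)*0.000000] = 6.981740; exercise = 5.219383; V(3,1) = max -> 6.981740
  V(3,2) = exp(-r*dt) * [p*0.000000 + (1-p)*0.000000] = 0.000000; exercise = 0.000000; V(3,2) = max -> 0.000000
  V(3,3) = exp(-r*dt) * [p*0.000000 + (1-p)*0.000000] = 0.000000; exercise = 0.000000; V(3,3) = max -> 0.000000
  V(2,0) = exp(-r*dt) * [p*25.267988 + (1-p)*6.981740] = 15.907244; exercise = 14.160868; V(2,0) = max -> 15.907244
  V(2,1) = exp(-r*dt) * [p*6.981740 + (1-p)*0.000000] = 3.442211; exercise = 0.000000; V(2,1) = max -> 3.442211
  V(2,2) = exp(-r*dt) * [p*0.000000 + (1-p)*0.000000] = 0.000000; exercise = 0.000000; V(2,2) = max -> 0.000000
  V(1,0) = exp(-r*dt) * [p*15.907244 + (1-p)*3.442211] = 9.543394; exercise = 5.219383; V(1,0) = max -> 9.543394
  V(1,1) = exp(-r*dt) * [p*3.442211 + (1-p)*0.000000] = 1.697115; exercise = 0.000000; V(1,1) = max -> 1.697115
  V(0,0) = exp(-r*dt) * [p*9.543394 + (1-p)*1.697115] = 5.543650; exercise = 0.000000; V(0,0) = max -> 5.543650

Answer: Price = V(0,0) = 5.5437


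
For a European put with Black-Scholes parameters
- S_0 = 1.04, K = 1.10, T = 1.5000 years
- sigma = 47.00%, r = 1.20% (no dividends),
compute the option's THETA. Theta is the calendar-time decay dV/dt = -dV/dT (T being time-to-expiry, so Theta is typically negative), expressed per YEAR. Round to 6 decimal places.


Answer: Theta = -0.069402

Derivation:
d1 = 0.2216450037; d2 = -0.3539850858
phi(d1) = 0.3892623321; exp(-qT) = 1.0000000000; exp(-rT) = 0.9821610324
Theta = -S*exp(-qT)*phi(d1)*sigma/(2*sqrt(T)) + r*K*exp(-rT)*N(-d2) - q*S*exp(-qT)*N(-d1)
N(-d1) = 0.4122951229; N(-d2) = 0.6383249698; sqrt(T) = 1.2247448714
Term 1 = -1.0400 * 1.0000000000 * 0.3892623321 * 0.4700 / (2 * 1.2247448714) = -0.0776779852
Term 2 = 0.0120 * 1.1000 * 0.9821610324 * 0.6383249698 = 0.0082755804
Term 3 = 0 (no dividend yield, q = 0)
Theta = -0.0776779852 + (0.0082755804) + (0.0000000000) = -0.069402


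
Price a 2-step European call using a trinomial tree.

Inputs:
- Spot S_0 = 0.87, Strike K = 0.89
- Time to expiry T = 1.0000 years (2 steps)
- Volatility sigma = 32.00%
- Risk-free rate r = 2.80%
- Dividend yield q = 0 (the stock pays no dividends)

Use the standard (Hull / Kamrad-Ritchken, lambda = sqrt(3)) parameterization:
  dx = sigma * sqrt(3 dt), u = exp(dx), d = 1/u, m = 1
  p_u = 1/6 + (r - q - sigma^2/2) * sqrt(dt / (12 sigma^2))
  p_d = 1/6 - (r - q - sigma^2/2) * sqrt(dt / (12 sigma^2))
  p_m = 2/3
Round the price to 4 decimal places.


dt = T/N = 0.500000; dx = sigma*sqrt(3*dt) = 0.391918
u = exp(dx) = 1.479817; d = 1/u = 0.675759
p_u = 0.151868, p_m = 0.666667, p_d = 0.181466
Discount per step: exp(-r*dt) = 0.986098
Stock lattice S(k, j) with j the centered position index:
  k=0: S(0,+0) = 0.8700
  k=1: S(1,-1) = 0.5879; S(1,+0) = 0.8700; S(1,+1) = 1.2874
  k=2: S(2,-2) = 0.3973; S(2,-1) = 0.5879; S(2,+0) = 0.8700; S(2,+1) = 1.2874; S(2,+2) = 1.9052
Terminal payoffs V(N, j) = max(S_T - K, 0):
  V(2,-2) = 0.000000; V(2,-1) = 0.000000; V(2,+0) = 0.000000; V(2,+1) = 0.397441; V(2,+2) = 1.015176
Backward induction: V(k, j) = exp(-r*dt) * [p_u * V(k+1, j+1) + p_m * V(k+1, j) + p_d * V(k+1, j-1)]
  V(1,-1) = exp(-r*dt) * [p_u*0.000000 + p_m*0.000000 + p_d*0.000000] = 0.000000
  V(1,+0) = exp(-r*dt) * [p_u*0.397441 + p_m*0.000000 + p_d*0.000000] = 0.059519
  V(1,+1) = exp(-r*dt) * [p_u*1.015176 + p_m*0.397441 + p_d*0.000000] = 0.413306
  V(0,+0) = exp(-r*dt) * [p_u*0.413306 + p_m*0.059519 + p_d*0.000000] = 0.101023

Answer: Price = V(0,0) = 0.1010


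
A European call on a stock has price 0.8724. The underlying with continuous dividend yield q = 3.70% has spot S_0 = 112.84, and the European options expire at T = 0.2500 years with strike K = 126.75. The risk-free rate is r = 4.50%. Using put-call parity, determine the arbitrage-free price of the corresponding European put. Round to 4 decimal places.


Answer: Put price = 14.4034

Derivation:
Put-call parity: C - P = S_0 * exp(-qT) - K * exp(-rT).
S_0 * exp(-qT) = 112.8400 * 0.99079265 = 111.80104259
K * exp(-rT) = 126.7500 * 0.98881304 = 125.33205340
P = C - S*exp(-qT) + K*exp(-rT)
P = 0.8724 - 111.80104259 + 125.33205340 = 14.4034


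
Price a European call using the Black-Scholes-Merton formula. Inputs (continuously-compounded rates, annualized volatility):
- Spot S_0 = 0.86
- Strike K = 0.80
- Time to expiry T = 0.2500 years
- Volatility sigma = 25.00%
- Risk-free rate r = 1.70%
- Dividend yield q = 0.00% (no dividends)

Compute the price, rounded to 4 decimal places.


Answer: Price = 0.0805

Derivation:
d1 = (ln(S/K) + (r - q + 0.5*sigma^2) * T) / (sigma * sqrt(T)) = 0.67506529
d2 = d1 - sigma * sqrt(T) = 0.55006529
exp(-rT) = 0.99575902; exp(-qT) = 1.00000000
C = S_0 * exp(-qT) * N(d1) - K * exp(-rT) * N(d2)
N(d1) = 0.75018286; N(d2) = 0.70886270
C = 0.8600 * 1.00000000 * 0.75018286 - 0.8000 * 0.99575902 * 0.70886270 = 0.0805


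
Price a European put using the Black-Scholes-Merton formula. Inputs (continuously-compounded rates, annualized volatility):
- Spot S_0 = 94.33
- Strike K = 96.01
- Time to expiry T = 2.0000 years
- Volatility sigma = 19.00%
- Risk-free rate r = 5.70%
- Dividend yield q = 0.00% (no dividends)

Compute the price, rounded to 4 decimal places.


d1 = (ln(S/K) + (r - q + 0.5*sigma^2) * T) / (sigma * sqrt(T)) = 0.49291640
d2 = d1 - sigma * sqrt(T) = 0.22421582
exp(-rT) = 0.89225796; exp(-qT) = 1.00000000
P = K * exp(-rT) * N(-d2) - S_0 * exp(-qT) * N(-d1)
N(-d1) = 0.31103583; N(-d2) = 0.41129469
P = 96.0100 * 0.89225796 * 0.41129469 - 94.3300 * 1.00000000 * 0.31103583 = 5.8938

Answer: Price = 5.8938


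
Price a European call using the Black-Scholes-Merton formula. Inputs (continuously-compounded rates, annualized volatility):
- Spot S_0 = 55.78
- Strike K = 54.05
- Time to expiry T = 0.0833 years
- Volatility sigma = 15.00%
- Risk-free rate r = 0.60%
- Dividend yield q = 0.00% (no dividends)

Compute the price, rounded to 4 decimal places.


d1 = (ln(S/K) + (r - q + 0.5*sigma^2) * T) / (sigma * sqrt(T)) = 0.76093273
d2 = d1 - sigma * sqrt(T) = 0.71764012
exp(-rT) = 0.99950032; exp(-qT) = 1.00000000
C = S_0 * exp(-qT) * N(d1) - K * exp(-rT) * N(d2)
N(d1) = 0.77665138; N(d2) = 0.76351039
C = 55.7800 * 1.00000000 * 0.77665138 - 54.0500 * 0.99950032 * 0.76351039 = 2.0745

Answer: Price = 2.0745


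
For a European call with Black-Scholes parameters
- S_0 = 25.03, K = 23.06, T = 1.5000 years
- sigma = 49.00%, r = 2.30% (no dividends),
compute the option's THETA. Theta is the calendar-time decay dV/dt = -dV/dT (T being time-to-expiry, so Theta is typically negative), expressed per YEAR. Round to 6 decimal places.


Answer: Theta = -2.002515

Derivation:
d1 = 0.4941480475; d2 = -0.1059769394
phi(d1) = 0.3530909242; exp(-qT) = 1.0000000000; exp(-rT) = 0.9660883397
Theta = -S*exp(-qT)*phi(d1)*sigma/(2*sqrt(T)) - r*K*exp(-rT)*N(d2) + q*S*exp(-qT)*N(d1)
N(d1) = 0.6893991864; N(d2) = 0.4578003244; sqrt(T) = 1.2247448714
Term 1 = -25.0300 * 1.0000000000 * 0.3530909242 * 0.4900 / (2 * 1.2247448714) = -1.7679413726
Term 2 = -0.0230 * 23.0600 * 0.9660883397 * 0.4578003244 = -0.2345741090
Term 3 = 0 (no dividend yield, q = 0)
Theta = -1.7679413726 + (-0.2345741090) + (0.0000000000) = -2.002515


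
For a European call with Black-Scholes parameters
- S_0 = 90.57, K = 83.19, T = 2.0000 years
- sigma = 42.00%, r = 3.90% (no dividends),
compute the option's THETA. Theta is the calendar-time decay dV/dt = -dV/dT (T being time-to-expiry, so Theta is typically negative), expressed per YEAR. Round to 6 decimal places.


d1 = 0.5714026932; d2 = -0.0225670030
phi(d1) = 0.3388529464; exp(-qT) = 1.0000000000; exp(-rT) = 0.9249644265
Theta = -S*exp(-qT)*phi(d1)*sigma/(2*sqrt(T)) - r*K*exp(-rT)*N(d2) + q*S*exp(-qT)*N(d1)
N(d1) = 0.7161366481; N(d2) = 0.4909978325; sqrt(T) = 1.4142135624
Term 1 = -90.5700 * 1.0000000000 * 0.3388529464 * 0.4200 / (2 * 1.4142135624) = -4.5572193309
Term 2 = -0.0390 * 83.1900 * 0.9249644265 * 0.4909978325 = -1.4734667384
Term 3 = 0 (no dividend yield, q = 0)
Theta = -4.5572193309 + (-1.4734667384) + (0.0000000000) = -6.030686

Answer: Theta = -6.030686


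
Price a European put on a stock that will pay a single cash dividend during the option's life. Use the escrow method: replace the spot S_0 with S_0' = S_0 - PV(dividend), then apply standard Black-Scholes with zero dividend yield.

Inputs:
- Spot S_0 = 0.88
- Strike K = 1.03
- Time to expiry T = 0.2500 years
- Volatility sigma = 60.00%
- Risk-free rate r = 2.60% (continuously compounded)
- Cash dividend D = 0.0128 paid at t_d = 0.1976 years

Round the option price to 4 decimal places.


Answer: Price = 0.2073

Derivation:
PV(D) = D * exp(-r * t_d) = 0.0128 * 0.99487557 = 0.01273441
S_0' = S_0 - PV(D) = 0.8800 - 0.01273441 = 0.86726559
d1 = (ln(S_0'/K) + (r + sigma^2/2)*T) / (sigma*sqrt(T)) = -0.40156272
d2 = d1 - sigma*sqrt(T) = -0.70156272
exp(-rT) = 0.99352108
N(-d1) = 0.65599706; N(-d2) = 0.75852405
P = K * exp(-rT) * N(-d2) - S_0' * N(-d1) = 1.0300 * 0.99352108 * 0.75852405 - 0.86726559 * 0.65599706 = 0.2073


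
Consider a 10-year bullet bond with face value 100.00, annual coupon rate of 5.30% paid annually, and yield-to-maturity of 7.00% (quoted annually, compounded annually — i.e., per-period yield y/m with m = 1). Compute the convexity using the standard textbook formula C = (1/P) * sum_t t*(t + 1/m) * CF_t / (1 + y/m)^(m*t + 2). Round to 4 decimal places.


Coupon per period c = face * coupon_rate / m = 5.300000
Periods per year m = 1; per-period yield y/m = 0.070000
Number of cashflows N = 10
Cashflows (t years, CF_t, discount factor 1/(1+y/m)^(m*t), PV):
  t = 1.0000: CF_t = 5.300000, DF = 0.934579, PV = 4.953271
  t = 2.0000: CF_t = 5.300000, DF = 0.873439, PV = 4.629225
  t = 3.0000: CF_t = 5.300000, DF = 0.816298, PV = 4.326379
  t = 4.0000: CF_t = 5.300000, DF = 0.762895, PV = 4.043345
  t = 5.0000: CF_t = 5.300000, DF = 0.712986, PV = 3.778827
  t = 6.0000: CF_t = 5.300000, DF = 0.666342, PV = 3.531614
  t = 7.0000: CF_t = 5.300000, DF = 0.622750, PV = 3.300574
  t = 8.0000: CF_t = 5.300000, DF = 0.582009, PV = 3.084648
  t = 9.0000: CF_t = 5.300000, DF = 0.543934, PV = 2.882849
  t = 10.0000: CF_t = 105.300000, DF = 0.508349, PV = 53.529180
Price P = sum_t PV_t = 88.059911
Convexity numerator sum_t t*(t + 1/m) * CF_t / (1+y/m)^(m*t + 2):
  t = 1.0000: term = 8.652757
  t = 2.0000: term = 24.260068
  t = 3.0000: term = 45.345921
  t = 4.0000: term = 70.632276
  t = 5.0000: term = 99.017209
  t = 6.0000: term = 129.555227
  t = 7.0000: term = 161.439535
  t = 8.0000: term = 193.986090
  t = 9.0000: term = 226.619264
  t = 10.0000: term = 5142.990524
Convexity = (1/P) * sum = 6102.498870 / 88.059911 = 69.299398

Answer: Convexity = 69.2994


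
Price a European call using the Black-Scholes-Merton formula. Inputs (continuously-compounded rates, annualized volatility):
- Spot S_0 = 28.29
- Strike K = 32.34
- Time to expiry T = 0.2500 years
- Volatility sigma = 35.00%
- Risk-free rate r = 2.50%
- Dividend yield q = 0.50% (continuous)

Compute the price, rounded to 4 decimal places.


Answer: Price = 0.7071

Derivation:
d1 = (ln(S/K) + (r - q + 0.5*sigma^2) * T) / (sigma * sqrt(T)) = -0.64847982
d2 = d1 - sigma * sqrt(T) = -0.82347982
exp(-rT) = 0.99376949; exp(-qT) = 0.99875078
C = S_0 * exp(-qT) * N(d1) - K * exp(-rT) * N(d2)
N(d1) = 0.25833733; N(d2) = 0.20511759
C = 28.2900 * 0.99875078 * 0.25833733 - 32.3400 * 0.99376949 * 0.20511759 = 0.7071


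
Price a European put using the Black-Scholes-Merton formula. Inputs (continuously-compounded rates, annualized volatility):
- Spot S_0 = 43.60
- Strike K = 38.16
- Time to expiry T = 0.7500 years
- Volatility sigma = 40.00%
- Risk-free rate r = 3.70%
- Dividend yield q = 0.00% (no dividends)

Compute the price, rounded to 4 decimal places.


Answer: Price = 2.8889

Derivation:
d1 = (ln(S/K) + (r - q + 0.5*sigma^2) * T) / (sigma * sqrt(T)) = 0.63802777
d2 = d1 - sigma * sqrt(T) = 0.29161761
exp(-rT) = 0.97263149; exp(-qT) = 1.00000000
P = K * exp(-rT) * N(-d2) - S_0 * exp(-qT) * N(-d1)
N(-d1) = 0.26172780; N(-d2) = 0.38528950
P = 38.1600 * 0.97263149 * 0.38528950 - 43.6000 * 1.00000000 * 0.26172780 = 2.8889


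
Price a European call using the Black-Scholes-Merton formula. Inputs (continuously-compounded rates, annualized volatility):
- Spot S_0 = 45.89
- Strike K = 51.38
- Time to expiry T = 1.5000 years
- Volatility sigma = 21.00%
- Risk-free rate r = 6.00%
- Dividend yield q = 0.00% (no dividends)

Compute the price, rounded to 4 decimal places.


d1 = (ln(S/K) + (r - q + 0.5*sigma^2) * T) / (sigma * sqrt(T)) = 0.03916554
d2 = d1 - sigma * sqrt(T) = -0.21803088
exp(-rT) = 0.91393119; exp(-qT) = 1.00000000
C = S_0 * exp(-qT) * N(d1) - K * exp(-rT) * N(d2)
N(d1) = 0.51562080; N(d2) = 0.41370252
C = 45.8900 * 1.00000000 * 0.51562080 - 51.3800 * 0.91393119 * 0.41370252 = 4.2353

Answer: Price = 4.2353


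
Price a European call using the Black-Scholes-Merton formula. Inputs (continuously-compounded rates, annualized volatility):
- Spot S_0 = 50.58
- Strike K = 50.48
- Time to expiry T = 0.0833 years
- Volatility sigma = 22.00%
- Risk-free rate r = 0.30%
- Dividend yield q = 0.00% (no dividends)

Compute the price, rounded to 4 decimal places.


d1 = (ln(S/K) + (r - q + 0.5*sigma^2) * T) / (sigma * sqrt(T)) = 0.06685137
d2 = d1 - sigma * sqrt(T) = 0.00335554
exp(-rT) = 0.99975013; exp(-qT) = 1.00000000
C = S_0 * exp(-qT) * N(d1) - K * exp(-rT) * N(d2)
N(d1) = 0.52664999; N(d2) = 0.50133867
C = 50.5800 * 1.00000000 * 0.52664999 - 50.4800 * 0.99975013 * 0.50133867 = 1.3367

Answer: Price = 1.3367


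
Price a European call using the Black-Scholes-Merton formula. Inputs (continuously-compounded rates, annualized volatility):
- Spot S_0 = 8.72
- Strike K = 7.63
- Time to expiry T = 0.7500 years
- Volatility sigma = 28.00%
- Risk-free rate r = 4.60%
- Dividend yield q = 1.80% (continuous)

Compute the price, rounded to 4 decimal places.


Answer: Price = 1.5370

Derivation:
d1 = (ln(S/K) + (r - q + 0.5*sigma^2) * T) / (sigma * sqrt(T)) = 0.75852028
d2 = d1 - sigma * sqrt(T) = 0.51603317
exp(-rT) = 0.96608834; exp(-qT) = 0.98659072
C = S_0 * exp(-qT) * N(d1) - K * exp(-rT) * N(d2)
N(d1) = 0.77593021; N(d2) = 0.69708438
C = 8.7200 * 0.98659072 * 0.77593021 - 7.6300 * 0.96608834 * 0.69708438 = 1.5370


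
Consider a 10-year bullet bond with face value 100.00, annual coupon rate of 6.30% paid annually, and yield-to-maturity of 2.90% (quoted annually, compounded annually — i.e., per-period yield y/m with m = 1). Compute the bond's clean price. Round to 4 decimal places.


Answer: Price = 129.1513

Derivation:
Coupon per period c = face * coupon_rate / m = 6.300000
Periods per year m = 1; per-period yield y/m = 0.029000
Number of cashflows N = 10
Cashflows (t years, CF_t, discount factor 1/(1+y/m)^(m*t), PV):
  t = 1.0000: CF_t = 6.300000, DF = 0.971817, PV = 6.122449
  t = 2.0000: CF_t = 6.300000, DF = 0.944429, PV = 5.949902
  t = 3.0000: CF_t = 6.300000, DF = 0.917812, PV = 5.782218
  t = 4.0000: CF_t = 6.300000, DF = 0.891946, PV = 5.619259
  t = 5.0000: CF_t = 6.300000, DF = 0.866808, PV = 5.460893
  t = 6.0000: CF_t = 6.300000, DF = 0.842379, PV = 5.306990
  t = 7.0000: CF_t = 6.300000, DF = 0.818639, PV = 5.157425
  t = 8.0000: CF_t = 6.300000, DF = 0.795567, PV = 5.012075
  t = 9.0000: CF_t = 6.300000, DF = 0.773146, PV = 4.870821
  t = 10.0000: CF_t = 106.300000, DF = 0.751357, PV = 79.869234
Price P = sum_t PV_t = 129.151265
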